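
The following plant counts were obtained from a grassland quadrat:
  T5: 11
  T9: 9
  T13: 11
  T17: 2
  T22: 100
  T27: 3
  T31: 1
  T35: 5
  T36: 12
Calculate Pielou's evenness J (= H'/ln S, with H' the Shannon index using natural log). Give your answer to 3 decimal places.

0.591

Total N = 11+9+11+2+100+3+1+5+12 = 154, so the proportions are 0.07143, 0.05844, 0.07143, 0.01299, 0.64935, 0.01948, 0.00649, 0.03247, 0.07792 (working shown to 5 dp, full precision carried).
H' = −Σ pᵢ ln pᵢ = −((-0.18850) + (-0.16596) + (-0.18850) + (-0.05641) + (-0.28038) + (-0.07672) + (-0.03271) + (-0.11128) + (-0.19886)) = 1.29933.
With S = 9 species, ln S = 2.19722, so J = 1.29933/2.19722 = 0.59135, i.e. 0.591 to 3 decimal places.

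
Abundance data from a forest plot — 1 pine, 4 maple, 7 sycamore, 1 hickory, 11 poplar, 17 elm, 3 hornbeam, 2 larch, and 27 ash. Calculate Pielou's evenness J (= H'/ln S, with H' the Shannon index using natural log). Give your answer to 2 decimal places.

0.78

Total N = 1+4+7+1+11+17+3+2+27 = 73, so the proportions are 0.0137, 0.0548, 0.0959, 0.0137, 0.1507, 0.2329, 0.0411, 0.0274, 0.3699 (working shown to 4 dp, full precision carried).
H' = −Σ pᵢ ln pᵢ = −((-0.0588) + (-0.1591) + (-0.2248) + (-0.0588) + (-0.2852) + (-0.3394) + (-0.1312) + (-0.0986) + (-0.3679)) = 1.7236.
With S = 9 species, ln S = 2.1972, so J = 1.7236/2.1972 = 0.7845, i.e. 0.78 to 2 decimal places.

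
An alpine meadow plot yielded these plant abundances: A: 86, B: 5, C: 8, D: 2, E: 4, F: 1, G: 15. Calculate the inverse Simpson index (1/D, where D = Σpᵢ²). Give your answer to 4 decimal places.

1.8938

Total N = 86+5+8+2+4+1+15 = 121, so the proportions are 0.7107438, 0.0413223, 0.0661157, 0.0165289, 0.0330579, 0.0082645, 0.1239669 (working shown to 7 dp, full precision carried).
D = 0.7107438² + 0.0413223² + 0.0661157² + 0.0165289² + 0.0330579² + 0.0082645² + 0.1239669² = 0.5051568 + 0.0017075 + 0.0043713 + 0.0002732 + 0.0010928 + 0.0000683 + 0.0153678 = 0.5280377.
So 1/D = 1.893804, i.e. 1.8938 to 4 decimal places.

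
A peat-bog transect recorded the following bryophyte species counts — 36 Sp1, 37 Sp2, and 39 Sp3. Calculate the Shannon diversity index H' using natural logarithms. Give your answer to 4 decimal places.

Total N = 36+37+39 = 112, so the proportions are 0.321429, 0.330357, 0.348214 (working shown to 6 dp, full precision carried).
Each pᵢ ln pᵢ term: 0.321429×(-1.134980)=-0.364815, 0.330357×(-1.107581)=-0.365897, 0.348214×(-1.054937)=-0.367344.
Sum = -1.098056, so H' = 1.0981.

1.0981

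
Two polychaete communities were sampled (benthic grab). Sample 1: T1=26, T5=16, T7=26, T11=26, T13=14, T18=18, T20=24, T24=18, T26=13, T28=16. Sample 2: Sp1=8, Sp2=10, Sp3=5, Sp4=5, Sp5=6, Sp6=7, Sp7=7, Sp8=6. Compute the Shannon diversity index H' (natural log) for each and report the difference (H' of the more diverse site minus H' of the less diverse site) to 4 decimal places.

Sample 1: N=197, proportions 0.13198, 0.081218, 0.13198, 0.13198, 0.071066, 0.091371, 0.121827, 0.091371, 0.06599, 0.081218, giving H' = 2.270655 (working shown to 6 dp, full precision carried).
Sample 2: N=54, proportions 0.148148, 0.185185, 0.092593, 0.092593, 0.111111, 0.12963, 0.12963, 0.111111, giving H' = 2.053806.
Difference = |2.270655 − 2.053806| = 0.216849, i.e. 0.2168 to 4 decimal places.

0.2168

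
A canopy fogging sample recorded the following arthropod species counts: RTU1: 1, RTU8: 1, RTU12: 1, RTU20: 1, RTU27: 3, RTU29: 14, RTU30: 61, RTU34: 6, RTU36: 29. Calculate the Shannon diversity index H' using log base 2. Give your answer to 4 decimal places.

1.9454

Total N = 1+1+1+1+3+14+61+6+29 = 117, so the proportions are 0.008547, 0.008547, 0.008547, 0.008547, 0.025641, 0.119658, 0.521368, 0.051282, 0.247863 (working shown to 6 dp, full precision carried).
Each pᵢ log₂ pᵢ term: 0.008547×(-6.870365)=-0.058721, 0.008547×(-6.870365)=-0.058721, 0.008547×(-6.870365)=-0.058721, 0.008547×(-6.870365)=-0.058721, 0.025641×(-5.285402)=-0.135523, 0.119658×(-3.063010)=-0.366514, 0.521368×(-0.939627)=-0.489891, 0.051282×(-4.285402)=-0.219764, 0.247863×(-2.012384)=-0.498796.
Sum = -1.945373, so H' = 1.9454.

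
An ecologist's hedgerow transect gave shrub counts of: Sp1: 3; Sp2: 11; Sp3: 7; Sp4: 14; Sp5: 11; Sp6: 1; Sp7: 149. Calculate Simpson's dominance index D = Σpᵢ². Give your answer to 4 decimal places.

0.5908

Total N = 3+11+7+14+11+1+149 = 196, so the proportions are 0.015306, 0.056122, 0.035714, 0.071429, 0.056122, 0.005102, 0.760204 (working shown to 6 dp, full precision carried).
D = 0.015306² + 0.056122² + 0.035714² + 0.071429² + 0.056122² + 0.005102² + 0.760204² = 0.000234 + 0.003150 + 0.001276 + 0.005102 + 0.003150 + 0.000026 + 0.577910 = 0.590848.
To 4 decimal places, D = 0.5908.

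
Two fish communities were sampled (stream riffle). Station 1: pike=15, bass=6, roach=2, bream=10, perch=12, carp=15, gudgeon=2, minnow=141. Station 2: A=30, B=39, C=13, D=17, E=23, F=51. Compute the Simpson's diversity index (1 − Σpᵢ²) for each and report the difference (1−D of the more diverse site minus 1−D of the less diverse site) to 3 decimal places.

Station 1: N=203, proportions 0.073892, 0.029557, 0.009852, 0.049261, 0.059113, 0.073892, 0.009852, 0.694581, giving 1−D = 0.499648 (working shown to 6 dp, full precision carried).
Station 2: N=173, proportions 0.17341, 0.225434, 0.075145, 0.098266, 0.132948, 0.294798, giving 1−D = 0.799225.
Difference = |0.499648 − 0.799225| = 0.299577, i.e. 0.300 to 3 decimal places.

0.300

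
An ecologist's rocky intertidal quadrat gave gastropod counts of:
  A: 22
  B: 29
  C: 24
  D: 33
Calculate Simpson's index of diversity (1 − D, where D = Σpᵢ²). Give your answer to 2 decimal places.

Total N = 22+29+24+33 = 108, so the proportions are 0.2037, 0.2685, 0.2222, 0.3056 (working shown to 4 dp, full precision carried).
D = 0.2037² + 0.2685² + 0.2222² + 0.3056² = 0.0415 + 0.0721 + 0.0494 + 0.0934 = 0.2563.
So 1 − D = 0.7437, i.e. 0.74 to 2 decimal places.

0.74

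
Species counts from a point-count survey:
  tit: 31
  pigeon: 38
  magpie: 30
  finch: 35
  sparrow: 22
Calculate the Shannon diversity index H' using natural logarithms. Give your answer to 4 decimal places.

1.5937

Total N = 31+38+30+35+22 = 156, so the proportions are 0.198718, 0.24359, 0.192308, 0.224359, 0.141026 (working shown to 6 dp, full precision carried).
Each pᵢ ln pᵢ term: 0.198718×(-1.615869)=-0.321102, 0.24359×(-1.412270)=-0.344014, 0.192308×(-1.648659)=-0.317050, 0.224359×(-1.494508)=-0.335306, 0.141026×(-1.958814)=-0.276243.
Sum = -1.593716, so H' = 1.5937.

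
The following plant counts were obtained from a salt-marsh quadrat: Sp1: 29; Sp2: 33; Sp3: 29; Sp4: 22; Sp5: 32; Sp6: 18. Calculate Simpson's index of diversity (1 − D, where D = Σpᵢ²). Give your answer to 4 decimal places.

Total N = 29+33+29+22+32+18 = 163, so the proportions are 0.177914, 0.202454, 0.177914, 0.134969, 0.196319, 0.110429 (working shown to 6 dp, full precision carried).
D = 0.177914² + 0.202454² + 0.177914² + 0.134969² + 0.196319² + 0.110429² = 0.031653 + 0.040988 + 0.031653 + 0.018217 + 0.038541 + 0.012195 = 0.173247.
So 1 − D = 0.826753, i.e. 0.8268 to 4 decimal places.

0.8268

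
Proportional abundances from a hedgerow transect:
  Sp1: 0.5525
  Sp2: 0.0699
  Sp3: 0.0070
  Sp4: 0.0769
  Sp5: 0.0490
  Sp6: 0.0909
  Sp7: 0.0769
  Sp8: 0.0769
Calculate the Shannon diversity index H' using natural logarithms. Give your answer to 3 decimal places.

Each pᵢ ln pᵢ term (working shown to 5 dp, full precision carried): 0.5525×(-0.59330)=-0.32780, 0.0699×(-2.66069)=-0.18598, 0.007×(-4.96185)=-0.03473, 0.0769×(-2.56525)=-0.19727, 0.049×(-3.01593)=-0.14778, 0.0909×(-2.39800)=-0.21798, 0.0769×(-2.56525)=-0.19727, 0.0769×(-2.56525)=-0.19727.
Sum = -1.50608, so H' = 1.506.

1.506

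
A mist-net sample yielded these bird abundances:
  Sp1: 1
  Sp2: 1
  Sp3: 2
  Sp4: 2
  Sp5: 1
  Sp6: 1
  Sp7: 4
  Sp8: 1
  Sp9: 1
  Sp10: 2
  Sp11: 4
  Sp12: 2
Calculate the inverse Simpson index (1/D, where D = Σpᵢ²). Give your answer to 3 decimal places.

8.963

Total N = 1+1+2+2+1+1+4+1+1+2+4+2 = 22, so the proportions are 0.0454545, 0.0454545, 0.0909091, 0.0909091, 0.0454545, 0.0454545, 0.1818182, 0.0454545, 0.0454545, 0.0909091, 0.1818182, 0.0909091 (working shown to 7 dp, full precision carried).
D = 0.0454545² + 0.0454545² + 0.0909091² + 0.0909091² + 0.0454545² + 0.0454545² + 0.1818182² + 0.0454545² + 0.0454545² + 0.0909091² + 0.1818182² + 0.0909091² = 0.0020661 + 0.0020661 + 0.0082645 + 0.0082645 + 0.0020661 + 0.0020661 + 0.0330579 + 0.0020661 + 0.0020661 + 0.0082645 + 0.0330579 + 0.0082645 = 0.1115702.
So 1/D = 8.96296, i.e. 8.963 to 3 decimal places.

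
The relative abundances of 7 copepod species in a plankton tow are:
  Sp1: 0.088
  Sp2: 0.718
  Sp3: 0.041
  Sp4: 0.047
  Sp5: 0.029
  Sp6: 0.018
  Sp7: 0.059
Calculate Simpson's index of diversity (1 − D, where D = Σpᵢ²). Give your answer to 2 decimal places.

D = 0.088² + 0.718² + 0.041² + 0.047² + 0.029² + 0.018² + 0.059² = 0.0077 + 0.5155 + 0.0017 + 0.0022 + 0.0008 + 0.0003 + 0.0035 = 0.5318 (working shown to 4 dp, full precision carried).
So 1 − D = 0.4682, i.e. 0.47 to 2 decimal places.

0.47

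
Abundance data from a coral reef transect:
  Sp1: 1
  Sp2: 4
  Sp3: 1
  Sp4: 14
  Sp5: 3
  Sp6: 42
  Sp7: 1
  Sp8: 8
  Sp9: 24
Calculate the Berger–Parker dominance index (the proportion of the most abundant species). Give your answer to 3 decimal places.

0.429

Total N = 1+4+1+14+3+42+1+8+24 = 98, so the proportions are 0.0102, 0.04082, 0.0102, 0.14286, 0.03061, 0.42857, 0.0102, 0.08163, 0.2449 (working shown to 5 dp, full precision carried).
The largest proportion is 0.42857, i.e. d = 0.429 to 3 decimal places.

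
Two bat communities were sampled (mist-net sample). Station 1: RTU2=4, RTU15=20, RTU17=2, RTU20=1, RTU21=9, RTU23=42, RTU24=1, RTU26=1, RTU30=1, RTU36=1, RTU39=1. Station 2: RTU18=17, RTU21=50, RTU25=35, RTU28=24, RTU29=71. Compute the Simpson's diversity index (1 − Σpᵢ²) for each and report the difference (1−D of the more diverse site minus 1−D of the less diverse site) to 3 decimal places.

Station 1: N=83, proportions 0.048193, 0.240964, 0.024096, 0.012048, 0.108434, 0.506024, 0.012048, 0.012048, 0.012048, 0.012048, 0.012048, giving 1−D = 0.670344 (working shown to 6 dp, full precision carried).
Station 2: N=197, proportions 0.086294, 0.253807, 0.177665, 0.121827, 0.360406, giving 1−D = 0.751836.
Difference = |0.670344 − 0.751836| = 0.081492, i.e. 0.081 to 3 decimal places.

0.081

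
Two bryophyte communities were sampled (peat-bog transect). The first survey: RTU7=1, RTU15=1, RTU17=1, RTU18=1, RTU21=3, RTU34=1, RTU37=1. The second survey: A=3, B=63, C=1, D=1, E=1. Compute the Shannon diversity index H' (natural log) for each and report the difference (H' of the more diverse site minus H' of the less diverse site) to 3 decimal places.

The first survey: N=9, proportions 0.11111, 0.11111, 0.11111, 0.11111, 0.33333, 0.11111, 0.11111, giving H' = 1.83102 (working shown to 5 dp, full precision carried).
The second survey: N=69, proportions 0.04348, 0.91304, 0.01449, 0.01449, 0.01449, giving H' = 0.40348.
Difference = |1.83102 − 0.40348| = 1.42754, i.e. 1.428 to 3 decimal places.

1.428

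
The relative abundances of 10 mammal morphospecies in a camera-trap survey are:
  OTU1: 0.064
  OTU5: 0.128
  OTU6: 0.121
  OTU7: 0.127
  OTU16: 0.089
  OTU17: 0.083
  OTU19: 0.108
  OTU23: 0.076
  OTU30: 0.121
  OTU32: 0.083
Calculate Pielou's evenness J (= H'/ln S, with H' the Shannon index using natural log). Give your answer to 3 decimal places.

0.989

H' = −Σ pᵢ ln pᵢ = −((-0.17593) + (-0.26313) + (-0.25555) + (-0.26207) + (-0.21530) + (-0.20658) + (-0.24037) + (-0.19585) + (-0.25555) + (-0.20658)) = 2.27691 (working shown to 5 dp, full precision carried).
With S = 10 species, ln S = 2.30259, so J = 2.27691/2.30259 = 0.98885, i.e. 0.989 to 3 decimal places.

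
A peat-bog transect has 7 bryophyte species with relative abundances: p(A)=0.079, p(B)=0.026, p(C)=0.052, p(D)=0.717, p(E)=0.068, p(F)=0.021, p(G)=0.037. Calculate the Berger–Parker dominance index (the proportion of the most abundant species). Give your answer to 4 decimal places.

0.7170

The largest proportion is 0.717, i.e. d = 0.7170 to 4 decimal places.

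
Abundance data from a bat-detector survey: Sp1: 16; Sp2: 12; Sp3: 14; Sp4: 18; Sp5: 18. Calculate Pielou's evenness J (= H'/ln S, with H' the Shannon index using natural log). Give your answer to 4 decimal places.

Total N = 16+12+14+18+18 = 78, so the proportions are 0.205128, 0.153846, 0.179487, 0.230769, 0.230769 (working shown to 6 dp, full precision carried).
H' = −Σ pᵢ ln pᵢ = −((-0.324948) + (-0.287970) + (-0.308296) + (-0.338385) + (-0.338385)) = 1.597985.
With S = 5 species, ln S = 1.609438, so J = 1.597985/1.609438 = 0.992884, i.e. 0.9929 to 4 decimal places.

0.9929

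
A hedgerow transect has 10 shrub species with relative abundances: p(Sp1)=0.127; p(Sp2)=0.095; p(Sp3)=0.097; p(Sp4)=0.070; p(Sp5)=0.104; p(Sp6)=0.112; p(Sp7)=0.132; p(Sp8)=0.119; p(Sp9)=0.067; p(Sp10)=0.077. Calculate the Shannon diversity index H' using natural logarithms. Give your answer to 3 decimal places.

2.278

Each pᵢ ln pᵢ term (working shown to 5 dp, full precision carried): 0.127×(-2.06357)=-0.26207, 0.095×(-2.35388)=-0.22362, 0.097×(-2.33304)=-0.22631, 0.07×(-2.65926)=-0.18615, 0.104×(-2.26336)=-0.23539, 0.112×(-2.18926)=-0.24520, 0.132×(-2.02495)=-0.26729, 0.119×(-2.12863)=-0.25331, 0.067×(-2.70306)=-0.18111, 0.077×(-2.56395)=-0.19742.
Sum = -2.27786, so H' = 2.278.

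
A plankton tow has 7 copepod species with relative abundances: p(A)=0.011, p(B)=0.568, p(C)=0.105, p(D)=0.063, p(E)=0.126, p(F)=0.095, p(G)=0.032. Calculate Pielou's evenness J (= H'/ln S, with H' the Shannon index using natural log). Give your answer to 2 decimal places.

0.71

H' = −Σ pᵢ ln pᵢ = −((-0.0496) + (-0.3213) + (-0.2366) + (-0.1742) + (-0.2610) + (-0.2236) + (-0.1101)) = 1.3765 (working shown to 4 dp, full precision carried).
With S = 7 species, ln S = 1.9459, so J = 1.3765/1.9459 = 0.7074, i.e. 0.71 to 2 decimal places.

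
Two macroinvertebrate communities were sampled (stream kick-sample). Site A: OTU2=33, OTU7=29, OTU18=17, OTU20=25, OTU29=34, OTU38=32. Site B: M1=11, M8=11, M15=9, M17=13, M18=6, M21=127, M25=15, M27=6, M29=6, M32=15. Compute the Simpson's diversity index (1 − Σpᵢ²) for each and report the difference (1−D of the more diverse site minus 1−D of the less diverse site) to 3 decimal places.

Site A: N=170, proportions 0.19412, 0.17059, 0.1, 0.14706, 0.2, 0.18824, giving 1−D = 0.82616 (working shown to 5 dp, full precision carried).
Site B: N=219, proportions 0.05023, 0.05023, 0.0411, 0.05936, 0.0274, 0.57991, 0.06849, 0.0274, 0.0274, 0.06849, giving 1−D = 0.64181.
Difference = |0.82616 − 0.64181| = 0.18435, i.e. 0.184 to 3 decimal places.

0.184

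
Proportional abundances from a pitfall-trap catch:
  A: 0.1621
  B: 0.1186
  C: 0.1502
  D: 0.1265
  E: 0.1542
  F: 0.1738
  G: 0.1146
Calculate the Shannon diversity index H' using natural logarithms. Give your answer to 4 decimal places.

1.9348

Each pᵢ ln pᵢ term (working shown to 6 dp, full precision carried): 0.1621×(-1.819542)=-0.294948, 0.1186×(-2.131999)=-0.252855, 0.1502×(-1.895788)=-0.284747, 0.1265×(-2.067513)=-0.261540, 0.1542×(-1.869505)=-0.288278, 0.1738×(-1.749850)=-0.304124, 0.1146×(-2.166307)=-0.248259.
Sum = -1.934751, so H' = 1.9348.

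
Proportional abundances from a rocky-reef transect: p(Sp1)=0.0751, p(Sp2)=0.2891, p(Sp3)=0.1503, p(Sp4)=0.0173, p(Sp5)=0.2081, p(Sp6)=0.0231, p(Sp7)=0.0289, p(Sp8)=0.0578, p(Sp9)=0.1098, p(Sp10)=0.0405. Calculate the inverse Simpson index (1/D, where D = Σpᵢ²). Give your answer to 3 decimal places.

5.753

D = 0.0751² + 0.2891² + 0.1503² + 0.0173² + 0.2081² + 0.0231² + 0.0289² + 0.0578² + 0.1098² + 0.0405² = 0.0056400 + 0.0835788 + 0.0225901 + 0.0002993 + 0.0433056 + 0.0005336 + 0.0008352 + 0.0033408 + 0.0120560 + 0.0016402 = 0.1738198 (working shown to 7 dp, full precision carried).
So 1/D = 5.75309, i.e. 5.753 to 3 decimal places.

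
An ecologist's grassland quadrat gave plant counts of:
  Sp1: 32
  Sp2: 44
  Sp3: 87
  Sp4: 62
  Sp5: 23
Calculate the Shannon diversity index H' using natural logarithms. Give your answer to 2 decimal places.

Total N = 32+44+87+62+23 = 248, so the proportions are 0.129, 0.1774, 0.3508, 0.25, 0.0927 (working shown to 4 dp, full precision carried).
Each pᵢ ln pᵢ term: 0.129×(-2.0477)=-0.2642, 0.1774×(-1.7292)=-0.3068, 0.3508×(-1.0475)=-0.3675, 0.25×(-1.3863)=-0.3466, 0.0927×(-2.3779)=-0.2205.
Sum = -1.5056, so H' = 1.51.

1.51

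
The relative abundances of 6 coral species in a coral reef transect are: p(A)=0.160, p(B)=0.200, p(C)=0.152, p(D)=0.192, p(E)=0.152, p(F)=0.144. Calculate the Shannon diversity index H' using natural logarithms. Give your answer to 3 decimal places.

1.784

Each pᵢ ln pᵢ term (working shown to 5 dp, full precision carried): 0.16×(-1.83258)=-0.29321, 0.2×(-1.60944)=-0.32189, 0.152×(-1.88387)=-0.28635, 0.192×(-1.65026)=-0.31685, 0.152×(-1.88387)=-0.28635, 0.144×(-1.93794)=-0.27906.
Sum = -1.78371, so H' = 1.784.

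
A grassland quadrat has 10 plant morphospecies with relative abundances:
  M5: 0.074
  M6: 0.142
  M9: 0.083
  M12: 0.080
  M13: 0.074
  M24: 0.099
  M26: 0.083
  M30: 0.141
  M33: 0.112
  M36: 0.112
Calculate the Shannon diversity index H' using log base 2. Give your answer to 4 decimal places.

3.2797

Each pᵢ log₂ pᵢ term (working shown to 6 dp, full precision carried): 0.074×(-3.756331)=-0.277968, 0.142×(-2.816037)=-0.399877, 0.083×(-3.590745)=-0.298032, 0.08×(-3.643856)=-0.291508, 0.074×(-3.756331)=-0.277968, 0.099×(-3.336428)=-0.330306, 0.083×(-3.590745)=-0.298032, 0.141×(-2.826233)=-0.398499, 0.112×(-3.158429)=-0.353744, 0.112×(-3.158429)=-0.353744.
Sum = -3.279680, so H' = 3.2797.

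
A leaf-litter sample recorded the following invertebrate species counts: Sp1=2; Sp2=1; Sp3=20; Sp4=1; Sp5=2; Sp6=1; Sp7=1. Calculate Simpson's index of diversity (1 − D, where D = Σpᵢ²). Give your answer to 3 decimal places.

0.474

Total N = 2+1+20+1+2+1+1 = 28, so the proportions are 0.07143, 0.03571, 0.71429, 0.03571, 0.07143, 0.03571, 0.03571 (working shown to 5 dp, full precision carried).
D = 0.07143² + 0.03571² + 0.71429² + 0.03571² + 0.07143² + 0.03571² + 0.03571² = 0.00510 + 0.00128 + 0.51020 + 0.00128 + 0.00510 + 0.00128 + 0.00128 = 0.52551.
So 1 − D = 0.47449, i.e. 0.474 to 3 decimal places.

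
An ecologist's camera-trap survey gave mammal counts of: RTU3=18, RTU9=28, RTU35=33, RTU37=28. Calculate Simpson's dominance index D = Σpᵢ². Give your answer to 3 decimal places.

0.260

Total N = 18+28+33+28 = 107, so the proportions are 0.16822, 0.26168, 0.30841, 0.26168 (working shown to 5 dp, full precision carried).
D = 0.16822² + 0.26168² + 0.30841² + 0.26168² = 0.02830 + 0.06848 + 0.09512 + 0.06848 = 0.26037.
To 3 decimal places, D = 0.260.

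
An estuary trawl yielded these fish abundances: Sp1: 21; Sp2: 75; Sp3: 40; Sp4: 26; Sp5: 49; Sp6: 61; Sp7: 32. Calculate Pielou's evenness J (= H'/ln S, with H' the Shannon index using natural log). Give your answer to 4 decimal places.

0.9561

Total N = 21+75+40+26+49+61+32 = 304, so the proportions are 0.069079, 0.246711, 0.131579, 0.085526, 0.161184, 0.200658, 0.105263 (working shown to 6 dp, full precision carried).
H' = −Σ pᵢ ln pᵢ = −((-0.184614) + (-0.345281) + (-0.266862) + (-0.210303) + (-0.294195) + (-0.322287) + (-0.236978)) = 1.860520.
With S = 7 species, ln S = 1.945910, so J = 1.860520/1.945910 = 0.956118, i.e. 0.9561 to 4 decimal places.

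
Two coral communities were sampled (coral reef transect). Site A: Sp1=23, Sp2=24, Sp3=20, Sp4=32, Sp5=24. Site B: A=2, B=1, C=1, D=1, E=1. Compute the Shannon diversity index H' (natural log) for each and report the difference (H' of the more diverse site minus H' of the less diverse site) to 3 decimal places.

Site A: N=123, proportions 0.18699, 0.19512, 0.1626, 0.26016, 0.19512, giving H' = 1.59689 (working shown to 5 dp, full precision carried).
Site B: N=6, proportions 0.33333, 0.16667, 0.16667, 0.16667, 0.16667, giving H' = 1.56071.
Difference = |1.59689 − 1.56071| = 0.03618, i.e. 0.036 to 3 decimal places.

0.036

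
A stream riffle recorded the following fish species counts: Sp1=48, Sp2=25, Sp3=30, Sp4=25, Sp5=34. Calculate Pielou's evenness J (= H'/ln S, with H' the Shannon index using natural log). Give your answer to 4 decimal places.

Total N = 48+25+30+25+34 = 162, so the proportions are 0.296296, 0.154321, 0.185185, 0.154321, 0.209877 (working shown to 6 dp, full precision carried).
H' = −Σ pᵢ ln pᵢ = −((-0.360413) + (-0.288383) + (-0.312296) + (-0.288383) + (-0.327667)) = 1.577142.
With S = 5 species, ln S = 1.609438, so J = 1.577142/1.609438 = 0.979933, i.e. 0.9799 to 4 decimal places.

0.9799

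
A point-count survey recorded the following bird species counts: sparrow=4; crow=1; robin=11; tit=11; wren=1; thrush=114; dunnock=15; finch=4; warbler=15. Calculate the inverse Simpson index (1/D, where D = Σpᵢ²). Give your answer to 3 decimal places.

Total N = 4+1+11+11+1+114+15+4+15 = 176, so the proportions are 0.022727, 0.005682, 0.0625, 0.0625, 0.005682, 0.647727, 0.085227, 0.022727, 0.085227 (working shown to 6 dp, full precision carried).
D = 0.022727² + 0.005682² + 0.0625² + 0.0625² + 0.005682² + 0.647727² + 0.085227² + 0.022727² + 0.085227² = 0.000517 + 0.000032 + 0.003906 + 0.003906 + 0.000032 + 0.419551 + 0.007264 + 0.000517 + 0.007264 = 0.442988.
So 1/D = 2.25740, i.e. 2.257 to 3 decimal places.

2.257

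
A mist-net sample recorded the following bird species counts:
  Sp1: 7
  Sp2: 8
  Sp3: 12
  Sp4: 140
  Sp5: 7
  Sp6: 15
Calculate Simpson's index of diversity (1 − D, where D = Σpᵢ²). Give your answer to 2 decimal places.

0.44

Total N = 7+8+12+140+7+15 = 189, so the proportions are 0.037, 0.0423, 0.0635, 0.7407, 0.037, 0.0794 (working shown to 4 dp, full precision carried).
D = 0.037² + 0.0423² + 0.0635² + 0.7407² + 0.037² + 0.0794² = 0.0014 + 0.0018 + 0.0040 + 0.5487 + 0.0014 + 0.0063 = 0.5636.
So 1 − D = 0.4364, i.e. 0.44 to 2 decimal places.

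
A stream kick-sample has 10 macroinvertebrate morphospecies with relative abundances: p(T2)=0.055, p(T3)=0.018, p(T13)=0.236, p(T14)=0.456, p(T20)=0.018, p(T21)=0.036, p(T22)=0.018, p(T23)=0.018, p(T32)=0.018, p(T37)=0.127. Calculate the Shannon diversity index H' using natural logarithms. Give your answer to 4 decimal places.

Each pᵢ ln pᵢ term (working shown to 6 dp, full precision carried): 0.055×(-2.900422)=-0.159523, 0.018×(-4.017384)=-0.072313, 0.236×(-1.443923)=-0.340766, 0.456×(-0.785262)=-0.358080, 0.018×(-4.017384)=-0.072313, 0.036×(-3.324236)=-0.119673, 0.018×(-4.017384)=-0.072313, 0.018×(-4.017384)=-0.072313, 0.018×(-4.017384)=-0.072313, 0.127×(-2.063568)=-0.262073.
Sum = -1.601679, so H' = 1.6017.

1.6017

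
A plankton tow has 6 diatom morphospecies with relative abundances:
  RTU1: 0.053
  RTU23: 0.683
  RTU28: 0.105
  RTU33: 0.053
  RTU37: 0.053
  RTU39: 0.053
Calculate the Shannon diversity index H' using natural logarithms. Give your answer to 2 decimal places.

Each pᵢ ln pᵢ term (working shown to 4 dp, full precision carried): 0.053×(-2.9375)=-0.1557, 0.683×(-0.3813)=-0.2604, 0.105×(-2.2538)=-0.2366, 0.053×(-2.9375)=-0.1557, 0.053×(-2.9375)=-0.1557, 0.053×(-2.9375)=-0.1557.
Sum = -1.1198, so H' = 1.12.

1.12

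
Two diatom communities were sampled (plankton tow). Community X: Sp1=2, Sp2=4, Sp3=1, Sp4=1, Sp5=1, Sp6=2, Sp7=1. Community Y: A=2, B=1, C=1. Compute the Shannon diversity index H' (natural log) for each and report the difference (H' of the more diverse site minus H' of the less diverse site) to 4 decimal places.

Community X: N=12, proportions 0.1666667, 0.3333333, 0.0833333, 0.0833333, 0.0833333, 0.1666667, 0.0833333, giving H' = 1.7917595 (working shown to 7 dp, full precision carried).
Community Y: N=4, proportions 0.5, 0.25, 0.25, giving H' = 1.0397208.
Difference = |1.7917595 − 1.0397208| = 0.7520387, i.e. 0.7520 to 4 decimal places.

0.7520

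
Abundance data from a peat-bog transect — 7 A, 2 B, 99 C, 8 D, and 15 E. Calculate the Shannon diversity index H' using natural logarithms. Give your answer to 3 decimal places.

0.851

Total N = 7+2+99+8+15 = 131, so the proportions are 0.05344, 0.01527, 0.75573, 0.06107, 0.1145 (working shown to 5 dp, full precision carried).
Each pᵢ ln pᵢ term: 0.05344×(-2.92929)=-0.15653, 0.01527×(-4.18205)=-0.06385, 0.75573×(-0.28008)=-0.21166, 0.06107×(-2.79576)=-0.17073, 0.1145×(-2.16715)=-0.24815.
Sum = -0.85092, so H' = 0.851.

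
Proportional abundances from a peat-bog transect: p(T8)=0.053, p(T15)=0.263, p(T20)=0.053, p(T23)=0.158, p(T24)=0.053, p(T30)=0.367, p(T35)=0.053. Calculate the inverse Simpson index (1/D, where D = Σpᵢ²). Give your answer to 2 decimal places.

D = 0.053² + 0.263² + 0.053² + 0.158² + 0.053² + 0.367² + 0.053² = 0.002809 + 0.069169 + 0.002809 + 0.024964 + 0.002809 + 0.134689 + 0.002809 = 0.240058 (working shown to 6 dp, full precision carried).
So 1/D = 4.1657, i.e. 4.17 to 2 decimal places.

4.17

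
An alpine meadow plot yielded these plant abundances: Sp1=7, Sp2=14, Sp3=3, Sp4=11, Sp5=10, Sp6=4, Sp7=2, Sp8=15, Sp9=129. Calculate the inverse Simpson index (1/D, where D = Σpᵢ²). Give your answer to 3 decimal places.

2.190

Total N = 7+14+3+11+10+4+2+15+129 = 195, so the proportions are 0.035897, 0.071795, 0.015385, 0.05641, 0.051282, 0.020513, 0.010256, 0.076923, 0.661538 (working shown to 6 dp, full precision carried).
D = 0.035897² + 0.071795² + 0.015385² + 0.05641² + 0.051282² + 0.020513² + 0.010256² + 0.076923² + 0.661538² = 0.001289 + 0.005155 + 0.000237 + 0.003182 + 0.002630 + 0.000421 + 0.000105 + 0.005917 + 0.437633 = 0.456568.
So 1/D = 2.19025, i.e. 2.190 to 3 decimal places.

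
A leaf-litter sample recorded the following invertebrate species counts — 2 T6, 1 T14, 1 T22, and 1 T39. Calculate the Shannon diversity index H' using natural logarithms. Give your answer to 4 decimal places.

Total N = 2+1+1+1 = 5, so the proportions are 0.4, 0.2, 0.2, 0.2 (working shown to 6 dp, full precision carried).
Each pᵢ ln pᵢ term: 0.4×(-0.916291)=-0.366516, 0.2×(-1.609438)=-0.321888, 0.2×(-1.609438)=-0.321888, 0.2×(-1.609438)=-0.321888.
Sum = -1.332179, so H' = 1.3322.

1.3322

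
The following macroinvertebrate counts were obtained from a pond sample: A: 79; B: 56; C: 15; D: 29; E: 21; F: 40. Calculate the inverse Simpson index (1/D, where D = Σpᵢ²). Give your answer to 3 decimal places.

Total N = 79+56+15+29+21+40 = 240, so the proportions are 0.3291667, 0.2333333, 0.0625, 0.1208333, 0.0875, 0.1666667 (working shown to 7 dp, full precision carried).
D = 0.3291667² + 0.2333333² + 0.0625² + 0.1208333² + 0.0875² + 0.1666667² = 0.1083507 + 0.0544444 + 0.0039062 + 0.0146007 + 0.0076562 + 0.0277778 = 0.2167361.
So 1/D = 4.61391, i.e. 4.614 to 3 decimal places.

4.614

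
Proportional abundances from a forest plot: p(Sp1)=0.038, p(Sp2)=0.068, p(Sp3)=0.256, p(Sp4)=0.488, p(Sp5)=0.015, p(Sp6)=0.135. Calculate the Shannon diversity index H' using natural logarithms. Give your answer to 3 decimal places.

Each pᵢ ln pᵢ term (working shown to 5 dp, full precision carried): 0.038×(-3.27017)=-0.12427, 0.068×(-2.68825)=-0.18280, 0.256×(-1.36258)=-0.34882, 0.488×(-0.71744)=-0.35011, 0.015×(-4.19971)=-0.06300, 0.135×(-2.00248)=-0.27033.
Sum = -1.33933, so H' = 1.339.

1.339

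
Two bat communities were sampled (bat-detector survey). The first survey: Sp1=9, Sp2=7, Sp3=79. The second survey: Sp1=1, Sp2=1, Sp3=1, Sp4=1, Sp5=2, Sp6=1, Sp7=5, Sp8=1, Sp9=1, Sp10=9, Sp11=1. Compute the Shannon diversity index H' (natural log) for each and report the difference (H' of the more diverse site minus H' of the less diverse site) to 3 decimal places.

1.392

The first survey: N=95, proportions 0.094737, 0.073684, 0.831579, giving H' = 0.568795 (working shown to 6 dp, full precision carried).
The second survey: N=24, proportions 0.041667, 0.041667, 0.041667, 0.041667, 0.083333, 0.041667, 0.208333, 0.041667, 0.041667, 0.375, 0.041667, giving H' = 1.961033.
Difference = |0.568795 − 1.961033| = 1.392238, i.e. 1.392 to 3 decimal places.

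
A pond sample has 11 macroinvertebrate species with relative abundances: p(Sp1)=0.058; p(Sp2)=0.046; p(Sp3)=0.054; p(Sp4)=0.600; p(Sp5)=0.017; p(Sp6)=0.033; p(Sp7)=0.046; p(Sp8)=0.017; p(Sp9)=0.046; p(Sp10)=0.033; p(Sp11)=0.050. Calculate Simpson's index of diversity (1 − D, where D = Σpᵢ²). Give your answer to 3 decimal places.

D = 0.058² + 0.046² + 0.054² + 0.6² + 0.017² + 0.033² + 0.046² + 0.017² + 0.046² + 0.033² + 0.05² = 0.00336 + 0.00212 + 0.00292 + 0.36000 + 0.00029 + 0.00109 + 0.00212 + 0.00029 + 0.00212 + 0.00109 + 0.00250 = 0.37788 (working shown to 5 dp, full precision carried).
So 1 − D = 0.62212, i.e. 0.622 to 3 decimal places.

0.622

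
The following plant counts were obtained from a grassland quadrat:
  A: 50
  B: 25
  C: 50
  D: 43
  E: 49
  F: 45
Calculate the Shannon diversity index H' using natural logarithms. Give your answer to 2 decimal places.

1.77

Total N = 50+25+50+43+49+45 = 262, so the proportions are 0.1908, 0.0954, 0.1908, 0.1641, 0.187, 0.1718 (working shown to 4 dp, full precision carried).
Each pᵢ ln pᵢ term: 0.1908×(-1.6563)=-0.3161, 0.0954×(-2.3495)=-0.2242, 0.1908×(-1.6563)=-0.3161, 0.1641×(-1.8071)=-0.2966, 0.187×(-1.6765)=-0.3135, 0.1718×(-1.7617)=-0.3026.
Sum = -1.7691, so H' = 1.77.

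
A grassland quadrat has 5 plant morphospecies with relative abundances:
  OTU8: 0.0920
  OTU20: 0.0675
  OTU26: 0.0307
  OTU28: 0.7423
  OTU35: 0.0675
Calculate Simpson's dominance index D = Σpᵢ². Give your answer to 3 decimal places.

D = 0.092² + 0.0675² + 0.0307² + 0.7423² + 0.0675² = 0.00846 + 0.00456 + 0.00094 + 0.55101 + 0.00456 = 0.56953 (working shown to 5 dp, full precision carried).
To 3 decimal places, D = 0.570.

0.570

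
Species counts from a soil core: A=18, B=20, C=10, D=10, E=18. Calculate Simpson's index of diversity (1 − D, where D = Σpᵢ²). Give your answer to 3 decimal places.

0.784

Total N = 18+20+10+10+18 = 76, so the proportions are 0.23684, 0.26316, 0.13158, 0.13158, 0.23684 (working shown to 5 dp, full precision carried).
D = 0.23684² + 0.26316² + 0.13158² + 0.13158² + 0.23684² = 0.05609 + 0.06925 + 0.01731 + 0.01731 + 0.05609 = 0.21607.
So 1 − D = 0.78393, i.e. 0.784 to 3 decimal places.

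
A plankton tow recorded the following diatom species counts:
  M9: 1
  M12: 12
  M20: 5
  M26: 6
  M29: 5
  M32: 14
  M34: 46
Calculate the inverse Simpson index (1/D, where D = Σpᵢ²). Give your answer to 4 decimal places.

3.1148

Total N = 1+12+5+6+5+14+46 = 89, so the proportions are 0.011236, 0.1348315, 0.0561798, 0.0674157, 0.0561798, 0.1573034, 0.5168539 (working shown to 7 dp, full precision carried).
D = 0.011236² + 0.1348315² + 0.0561798² + 0.0674157² + 0.0561798² + 0.1573034² + 0.5168539² = 0.0001262 + 0.0181795 + 0.0031562 + 0.0045449 + 0.0031562 + 0.0247444 + 0.2671380 = 0.3210453.
So 1/D = 3.114825, i.e. 3.1148 to 4 decimal places.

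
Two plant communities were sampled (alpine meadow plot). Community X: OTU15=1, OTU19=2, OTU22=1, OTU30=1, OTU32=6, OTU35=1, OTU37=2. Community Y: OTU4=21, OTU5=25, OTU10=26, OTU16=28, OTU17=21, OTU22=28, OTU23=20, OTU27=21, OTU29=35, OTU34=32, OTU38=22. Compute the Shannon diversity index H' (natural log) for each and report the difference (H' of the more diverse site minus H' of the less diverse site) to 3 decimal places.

0.708

Community X: N=14, proportions 0.07143, 0.14286, 0.07143, 0.07143, 0.42857, 0.07143, 0.14286, giving H' = 1.67312 (working shown to 5 dp, full precision carried).
Community Y: N=279, proportions 0.07527, 0.08961, 0.09319, 0.10036, 0.07527, 0.10036, 0.07168, 0.07527, 0.12545, 0.1147, 0.07885, giving H' = 2.38086.
Difference = |1.67312 − 2.38086| = 0.70774, i.e. 0.708 to 3 decimal places.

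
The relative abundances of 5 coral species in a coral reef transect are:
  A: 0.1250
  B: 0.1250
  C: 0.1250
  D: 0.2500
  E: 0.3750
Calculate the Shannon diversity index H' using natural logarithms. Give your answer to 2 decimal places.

Each pᵢ ln pᵢ term (working shown to 4 dp, full precision carried): 0.125×(-2.0794)=-0.2599, 0.125×(-2.0794)=-0.2599, 0.125×(-2.0794)=-0.2599, 0.25×(-1.3863)=-0.3466, 0.375×(-0.9808)=-0.3678.
Sum = -1.4942, so H' = 1.49.

1.49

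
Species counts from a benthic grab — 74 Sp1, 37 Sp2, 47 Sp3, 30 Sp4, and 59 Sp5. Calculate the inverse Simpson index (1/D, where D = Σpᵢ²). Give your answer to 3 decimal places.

Total N = 74+37+47+30+59 = 247, so the proportions are 0.2995951, 0.1497976, 0.1902834, 0.1214575, 0.2388664 (working shown to 7 dp, full precision carried).
D = 0.2995951² + 0.1497976² + 0.1902834² + 0.1214575² + 0.2388664² = 0.0897572 + 0.0224393 + 0.0362078 + 0.0147519 + 0.0570572 = 0.2202134.
So 1/D = 4.54105, i.e. 4.541 to 3 decimal places.

4.541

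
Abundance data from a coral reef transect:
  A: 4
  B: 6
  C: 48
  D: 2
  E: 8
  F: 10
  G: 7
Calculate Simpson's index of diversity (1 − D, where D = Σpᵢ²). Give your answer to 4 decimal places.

Total N = 4+6+48+2+8+10+7 = 85, so the proportions are 0.047059, 0.070588, 0.564706, 0.023529, 0.094118, 0.117647, 0.082353 (working shown to 6 dp, full precision carried).
D = 0.047059² + 0.070588² + 0.564706² + 0.023529² + 0.094118² + 0.117647² + 0.082353² = 0.002215 + 0.004983 + 0.318893 + 0.000554 + 0.008858 + 0.013841 + 0.006782 = 0.356125.
So 1 − D = 0.643875, i.e. 0.6439 to 4 decimal places.

0.6439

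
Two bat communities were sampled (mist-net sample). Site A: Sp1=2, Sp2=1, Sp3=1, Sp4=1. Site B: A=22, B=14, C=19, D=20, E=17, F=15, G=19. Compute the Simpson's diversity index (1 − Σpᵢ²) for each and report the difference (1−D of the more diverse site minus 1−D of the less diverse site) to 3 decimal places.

Site A: N=5, proportions 0.4, 0.2, 0.2, 0.2, giving 1−D = 0.72000 (working shown to 5 dp, full precision carried).
Site B: N=126, proportions 0.1746, 0.11111, 0.15079, 0.15873, 0.13492, 0.11905, 0.15079, giving 1−D = 0.85412.
Difference = |0.72000 − 0.85412| = 0.13412, i.e. 0.134 to 3 decimal places.

0.134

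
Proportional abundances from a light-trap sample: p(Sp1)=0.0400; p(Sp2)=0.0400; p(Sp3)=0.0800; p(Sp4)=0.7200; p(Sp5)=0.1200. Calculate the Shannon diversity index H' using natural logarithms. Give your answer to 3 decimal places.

Each pᵢ ln pᵢ term (working shown to 5 dp, full precision carried): 0.04×(-3.21888)=-0.12876, 0.04×(-3.21888)=-0.12876, 0.08×(-2.52573)=-0.20206, 0.72×(-0.32850)=-0.23652, 0.12×(-2.12026)=-0.25443.
Sum = -0.95052, so H' = 0.951.

0.951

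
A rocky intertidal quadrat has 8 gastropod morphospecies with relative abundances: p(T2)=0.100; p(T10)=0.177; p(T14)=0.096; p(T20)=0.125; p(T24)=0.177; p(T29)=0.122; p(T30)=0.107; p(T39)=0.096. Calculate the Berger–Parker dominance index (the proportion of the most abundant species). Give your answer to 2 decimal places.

The largest proportion is 0.177, i.e. d = 0.18 to 2 decimal places.

0.18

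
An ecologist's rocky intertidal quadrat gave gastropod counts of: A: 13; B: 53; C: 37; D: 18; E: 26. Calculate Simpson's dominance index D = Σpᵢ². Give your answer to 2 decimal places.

0.25

Total N = 13+53+37+18+26 = 147, so the proportions are 0.0884, 0.3605, 0.2517, 0.1224, 0.1769 (working shown to 4 dp, full precision carried).
D = 0.0884² + 0.3605² + 0.2517² + 0.1224² + 0.1769² = 0.0078 + 0.1300 + 0.0634 + 0.0150 + 0.0313 = 0.2474.
To 2 decimal places, D = 0.25.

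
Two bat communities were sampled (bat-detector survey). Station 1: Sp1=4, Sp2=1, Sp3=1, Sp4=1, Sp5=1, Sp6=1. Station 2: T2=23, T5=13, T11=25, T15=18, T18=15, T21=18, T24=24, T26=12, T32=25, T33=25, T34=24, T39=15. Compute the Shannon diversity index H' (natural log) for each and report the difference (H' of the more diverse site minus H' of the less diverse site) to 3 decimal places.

Station 1: N=9, proportions 0.444444, 0.111111, 0.111111, 0.111111, 0.111111, 0.111111, giving H' = 1.581094 (working shown to 6 dp, full precision carried).
Station 2: N=237, proportions 0.097046, 0.054852, 0.105485, 0.075949, 0.063291, 0.075949, 0.101266, 0.050633, 0.105485, 0.105485, 0.101266, 0.063291, giving H' = 2.453137.
Difference = |1.581094 − 2.453137| = 0.872043, i.e. 0.872 to 3 decimal places.

0.872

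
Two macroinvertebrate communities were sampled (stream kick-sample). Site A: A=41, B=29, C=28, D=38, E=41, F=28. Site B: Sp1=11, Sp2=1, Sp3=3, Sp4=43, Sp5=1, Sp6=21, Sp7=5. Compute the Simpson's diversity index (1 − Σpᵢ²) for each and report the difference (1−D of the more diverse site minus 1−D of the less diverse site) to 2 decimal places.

0.17

Site A: N=205, proportions 0.2, 0.1415, 0.1366, 0.1854, 0.2, 0.1366, giving 1−D = 0.8283 (working shown to 4 dp, full precision carried).
Site B: N=85, proportions 0.1294, 0.0118, 0.0353, 0.5059, 0.0118, 0.2471, 0.0588, giving 1−D = 0.6613.
Difference = |0.8283 − 0.6613| = 0.1670, i.e. 0.17 to 2 decimal places.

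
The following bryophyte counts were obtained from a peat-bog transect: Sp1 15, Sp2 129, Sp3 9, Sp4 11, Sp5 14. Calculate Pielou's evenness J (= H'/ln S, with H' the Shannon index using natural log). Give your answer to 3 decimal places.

Total N = 15+129+9+11+14 = 178, so the proportions are 0.08427, 0.72472, 0.05056, 0.0618, 0.07865 (working shown to 5 dp, full precision carried).
H' = −Σ pᵢ ln pᵢ = −((-0.20846) + (-0.23334) + (-0.15090) + (-0.17204) + (-0.19999)) = 0.96473.
With S = 5 species, ln S = 1.60944, so J = 0.96473/1.60944 = 0.59942, i.e. 0.599 to 3 decimal places.

0.599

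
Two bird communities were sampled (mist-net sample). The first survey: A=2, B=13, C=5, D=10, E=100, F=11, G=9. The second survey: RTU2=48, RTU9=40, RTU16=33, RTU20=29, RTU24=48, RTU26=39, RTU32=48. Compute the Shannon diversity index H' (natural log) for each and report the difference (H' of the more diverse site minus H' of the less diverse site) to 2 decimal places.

0.74

The first survey: N=150, proportions 0.0133, 0.0867, 0.0333, 0.0667, 0.6667, 0.0733, 0.06, giving H' = 1.1942 (working shown to 4 dp, full precision carried).
The second survey: N=285, proportions 0.1684, 0.1404, 0.1158, 0.1018, 0.1684, 0.1368, 0.1684, giving H' = 1.9300.
Difference = |1.1942 − 1.9300| = 0.7358, i.e. 0.74 to 2 decimal places.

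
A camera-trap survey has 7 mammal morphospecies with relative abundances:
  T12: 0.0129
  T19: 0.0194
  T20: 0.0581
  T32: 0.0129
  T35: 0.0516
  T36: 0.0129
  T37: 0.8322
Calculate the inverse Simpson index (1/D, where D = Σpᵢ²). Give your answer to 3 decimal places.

D = 0.0129² + 0.0194² + 0.0581² + 0.0129² + 0.0516² + 0.0129² + 0.8322² = 0.000166 + 0.000376 + 0.003376 + 0.000166 + 0.002663 + 0.000166 + 0.692557 = 0.699471 (working shown to 6 dp, full precision carried).
So 1/D = 1.42965, i.e. 1.430 to 3 decimal places.

1.430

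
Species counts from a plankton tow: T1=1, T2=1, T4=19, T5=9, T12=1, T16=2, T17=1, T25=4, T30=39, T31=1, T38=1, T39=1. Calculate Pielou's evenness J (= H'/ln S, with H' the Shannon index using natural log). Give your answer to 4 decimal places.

0.6290

Total N = 1+1+19+9+1+2+1+4+39+1+1+1 = 80, so the proportions are 0.0125, 0.0125, 0.2375, 0.1125, 0.0125, 0.025, 0.0125, 0.05, 0.4875, 0.0125, 0.0125, 0.0125 (working shown to 6 dp, full precision carried).
H' = −Σ pᵢ ln pᵢ = −((-0.054775) + (-0.054775) + (-0.341427) + (-0.245790) + (-0.054775) + (-0.092222) + (-0.054775) + (-0.149787) + (-0.350252) + (-0.054775) + (-0.054775) + (-0.054775)) = 1.562905.
With S = 12 species, ln S = 2.484907, so J = 1.562905/2.484907 = 0.628959, i.e. 0.6290 to 4 decimal places.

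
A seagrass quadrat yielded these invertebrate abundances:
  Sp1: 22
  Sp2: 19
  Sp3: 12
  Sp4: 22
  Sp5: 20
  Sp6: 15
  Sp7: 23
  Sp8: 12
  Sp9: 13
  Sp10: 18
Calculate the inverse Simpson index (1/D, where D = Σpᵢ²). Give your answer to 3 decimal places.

Total N = 22+19+12+22+20+15+23+12+13+18 = 176, so the proportions are 0.125, 0.1079545, 0.0681818, 0.125, 0.1136364, 0.0852273, 0.1306818, 0.0681818, 0.0738636, 0.1022727 (working shown to 7 dp, full precision carried).
D = 0.125² + 0.1079545² + 0.0681818² + 0.125² + 0.1136364² + 0.0852273² + 0.1306818² + 0.0681818² + 0.0738636² + 0.1022727² = 0.0156250 + 0.0116542 + 0.0046488 + 0.0156250 + 0.0129132 + 0.0072637 + 0.0170777 + 0.0046488 + 0.0054558 + 0.0104597 = 0.1053719.
So 1/D = 9.49020, i.e. 9.490 to 3 decimal places.

9.490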